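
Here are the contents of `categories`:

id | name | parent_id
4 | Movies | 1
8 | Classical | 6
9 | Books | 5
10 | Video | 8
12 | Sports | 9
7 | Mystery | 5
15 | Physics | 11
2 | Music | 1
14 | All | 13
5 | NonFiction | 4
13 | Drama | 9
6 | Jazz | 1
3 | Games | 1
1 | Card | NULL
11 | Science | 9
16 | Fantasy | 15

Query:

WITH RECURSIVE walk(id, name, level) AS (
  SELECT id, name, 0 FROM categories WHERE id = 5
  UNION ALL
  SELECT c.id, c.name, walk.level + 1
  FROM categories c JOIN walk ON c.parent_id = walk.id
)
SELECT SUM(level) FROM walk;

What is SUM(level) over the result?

Base: id=5 (NonFiction) at level 0.
Iteration 1: rows with parent_id in {5} -> Mystery (id 7, level 1), Books (id 9, level 1).
Iteration 2: rows with parent_id in {7,9} -> Science (id 11, level 2), Sports (id 12, level 2), Drama (id 13, level 2).
Iteration 3: rows with parent_id in {11,12,13} -> All (id 14, level 3), Physics (id 15, level 3).
Iteration 4: rows with parent_id in {14,15} -> Fantasy (id 16, level 4).
Iteration 5: no rows with parent_id in {16}; recursion stops.
SUM(level) = 0 + 1 + 1 + 2 + 2 + 2 + 3 + 3 + 4 = 18.

18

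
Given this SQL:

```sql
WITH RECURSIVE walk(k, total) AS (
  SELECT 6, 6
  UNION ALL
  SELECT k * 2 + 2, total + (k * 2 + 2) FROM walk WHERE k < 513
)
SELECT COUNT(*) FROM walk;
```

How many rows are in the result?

8

Base: k=6, total=6.
Iteration 1: 6 < 513 holds -> k = 6 * 2 + 2 = 14, total = 6 + 14 = 20.
Iteration 2: 14 < 513 holds -> k = 14 * 2 + 2 = 30, total = 20 + 30 = 50.
Iteration 3: 30 < 513 holds -> k = 30 * 2 + 2 = 62, total = 50 + 62 = 112.
Iteration 4: 62 < 513 holds -> k = 62 * 2 + 2 = 126, total = 112 + 126 = 238.
Iteration 5: 126 < 513 holds -> k = 126 * 2 + 2 = 254, total = 238 + 254 = 492.
Iteration 6: 254 < 513 holds -> k = 254 * 2 + 2 = 510, total = 492 + 510 = 1002.
Iteration 7: 510 < 513 holds -> k = 510 * 2 + 2 = 1022, total = 1002 + 1022 = 2024.
Iteration 8: 1022 < 513 fails; recursion stops.
Total rows emitted: 8.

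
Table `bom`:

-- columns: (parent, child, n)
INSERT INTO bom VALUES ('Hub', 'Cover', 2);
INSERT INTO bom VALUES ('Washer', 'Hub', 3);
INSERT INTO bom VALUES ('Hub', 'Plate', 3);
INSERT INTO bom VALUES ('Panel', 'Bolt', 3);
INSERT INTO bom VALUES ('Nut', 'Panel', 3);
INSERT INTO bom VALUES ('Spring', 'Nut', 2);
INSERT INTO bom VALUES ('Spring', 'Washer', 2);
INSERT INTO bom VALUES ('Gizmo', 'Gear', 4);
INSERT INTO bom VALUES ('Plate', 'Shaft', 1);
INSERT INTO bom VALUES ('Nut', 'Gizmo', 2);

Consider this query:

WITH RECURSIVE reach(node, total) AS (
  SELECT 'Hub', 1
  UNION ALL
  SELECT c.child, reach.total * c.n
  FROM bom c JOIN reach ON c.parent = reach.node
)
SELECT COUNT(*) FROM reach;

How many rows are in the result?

Base: (Hub, total=1).
Iteration 1: components of {Hub} -> Cover = 1*2 = 2, Plate = 1*3 = 3.
Iteration 2: components of {Cover,Plate} -> Shaft = 3*1 = 3.
Iteration 3: no further components; recursion stops.
Total rows emitted: 4.

4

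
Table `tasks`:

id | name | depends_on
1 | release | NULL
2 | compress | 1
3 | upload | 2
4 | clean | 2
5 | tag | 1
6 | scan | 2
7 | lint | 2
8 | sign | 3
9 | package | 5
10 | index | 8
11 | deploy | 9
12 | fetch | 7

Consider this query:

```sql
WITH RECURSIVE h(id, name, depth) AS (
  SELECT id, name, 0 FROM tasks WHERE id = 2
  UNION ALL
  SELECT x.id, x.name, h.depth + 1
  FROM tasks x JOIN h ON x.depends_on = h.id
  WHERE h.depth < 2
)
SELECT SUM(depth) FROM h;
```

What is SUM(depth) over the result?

8

Base: id=2 (compress) at depth 0.
Iteration 1: rows with depends_on in {2} -> upload (id 3, depth 1), clean (id 4, depth 1), scan (id 6, depth 1), lint (id 7, depth 1).
Iteration 2: rows with depends_on in {3,4,6,7} -> sign (id 8, depth 2), fetch (id 12, depth 2).
Iteration 3: depth < 2 fails for all current rows; recursion stops.
SUM(depth) = 0 + 1 + 1 + 1 + 1 + 2 + 2 = 8.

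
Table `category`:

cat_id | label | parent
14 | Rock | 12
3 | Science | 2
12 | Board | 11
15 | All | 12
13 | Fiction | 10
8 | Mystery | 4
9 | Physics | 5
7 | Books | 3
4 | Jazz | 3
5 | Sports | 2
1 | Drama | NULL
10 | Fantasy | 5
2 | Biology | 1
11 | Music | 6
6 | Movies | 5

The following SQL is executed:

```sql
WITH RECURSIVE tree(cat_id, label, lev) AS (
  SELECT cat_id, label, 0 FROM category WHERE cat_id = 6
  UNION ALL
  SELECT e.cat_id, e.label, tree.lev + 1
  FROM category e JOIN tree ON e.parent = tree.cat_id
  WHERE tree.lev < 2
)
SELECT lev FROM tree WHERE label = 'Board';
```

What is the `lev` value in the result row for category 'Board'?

2

Base: cat_id=6 (Movies) at lev 0.
Iteration 1: rows with parent in {6} -> Music (id 11, lev 1).
Iteration 2: rows with parent in {11} -> Board (id 12, lev 2).
Iteration 3: lev < 2 fails for all current rows; recursion stops.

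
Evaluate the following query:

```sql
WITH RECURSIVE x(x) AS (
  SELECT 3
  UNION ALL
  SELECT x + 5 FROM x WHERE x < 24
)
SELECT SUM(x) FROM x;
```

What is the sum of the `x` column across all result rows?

93

Base: x=3.
Iteration 1: 3 < 24 holds -> x = 3 + 5 = 8.
Iteration 2: 8 < 24 holds -> x = 8 + 5 = 13.
Iteration 3: 13 < 24 holds -> x = 13 + 5 = 18.
Iteration 4: 18 < 24 holds -> x = 18 + 5 = 23.
Iteration 5: 23 < 24 holds -> x = 23 + 5 = 28.
Iteration 6: 28 < 24 fails; recursion stops.
SUM(x) = 3 + 8 + 13 + 18 + 23 + 28 = 93.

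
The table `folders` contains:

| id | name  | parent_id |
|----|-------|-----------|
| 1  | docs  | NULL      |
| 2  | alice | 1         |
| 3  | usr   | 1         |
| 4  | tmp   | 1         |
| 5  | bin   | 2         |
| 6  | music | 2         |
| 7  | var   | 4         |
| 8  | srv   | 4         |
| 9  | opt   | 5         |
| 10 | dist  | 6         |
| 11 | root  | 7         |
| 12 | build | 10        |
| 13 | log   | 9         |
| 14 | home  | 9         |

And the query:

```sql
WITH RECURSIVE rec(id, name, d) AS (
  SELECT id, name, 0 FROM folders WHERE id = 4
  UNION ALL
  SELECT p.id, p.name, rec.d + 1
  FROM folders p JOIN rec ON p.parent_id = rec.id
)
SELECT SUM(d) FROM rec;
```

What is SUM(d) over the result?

Base: id=4 (tmp) at d 0.
Iteration 1: rows with parent_id in {4} -> var (id 7, d 1), srv (id 8, d 1).
Iteration 2: rows with parent_id in {7,8} -> root (id 11, d 2).
Iteration 3: no rows with parent_id in {11}; recursion stops.
SUM(d) = 0 + 1 + 1 + 2 = 4.

4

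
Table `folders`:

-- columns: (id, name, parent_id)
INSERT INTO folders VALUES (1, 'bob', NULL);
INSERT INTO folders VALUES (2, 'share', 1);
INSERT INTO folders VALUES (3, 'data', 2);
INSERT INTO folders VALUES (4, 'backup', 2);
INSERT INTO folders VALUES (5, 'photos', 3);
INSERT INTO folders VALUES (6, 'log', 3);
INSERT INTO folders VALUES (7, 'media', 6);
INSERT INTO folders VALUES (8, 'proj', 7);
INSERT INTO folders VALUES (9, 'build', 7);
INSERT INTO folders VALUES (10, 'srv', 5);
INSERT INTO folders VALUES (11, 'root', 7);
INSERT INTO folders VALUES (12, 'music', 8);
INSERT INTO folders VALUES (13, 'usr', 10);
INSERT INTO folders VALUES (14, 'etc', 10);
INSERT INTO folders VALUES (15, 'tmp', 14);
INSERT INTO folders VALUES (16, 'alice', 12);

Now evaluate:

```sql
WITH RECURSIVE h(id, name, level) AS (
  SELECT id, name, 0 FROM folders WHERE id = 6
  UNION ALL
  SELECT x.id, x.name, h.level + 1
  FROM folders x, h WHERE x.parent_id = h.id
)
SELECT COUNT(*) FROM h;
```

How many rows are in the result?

Base: id=6 (log) at level 0.
Iteration 1: rows with parent_id in {6} -> media (id 7, level 1).
Iteration 2: rows with parent_id in {7} -> proj (id 8, level 2), build (id 9, level 2), root (id 11, level 2).
Iteration 3: rows with parent_id in {8,9,11} -> music (id 12, level 3).
Iteration 4: rows with parent_id in {12} -> alice (id 16, level 4).
Iteration 5: no rows with parent_id in {16}; recursion stops.
Total rows emitted: 7.

7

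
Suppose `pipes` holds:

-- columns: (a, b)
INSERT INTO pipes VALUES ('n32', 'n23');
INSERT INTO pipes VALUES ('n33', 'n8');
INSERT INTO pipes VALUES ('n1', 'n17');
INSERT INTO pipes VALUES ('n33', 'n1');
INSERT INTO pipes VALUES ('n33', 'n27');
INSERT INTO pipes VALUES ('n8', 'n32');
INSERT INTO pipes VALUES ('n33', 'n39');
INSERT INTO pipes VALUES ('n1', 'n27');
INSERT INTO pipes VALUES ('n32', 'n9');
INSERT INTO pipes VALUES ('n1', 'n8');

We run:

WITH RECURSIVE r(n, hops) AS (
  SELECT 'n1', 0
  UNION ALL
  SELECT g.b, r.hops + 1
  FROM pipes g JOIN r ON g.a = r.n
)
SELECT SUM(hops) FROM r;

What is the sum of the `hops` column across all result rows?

11

Base: (n1, hops=0).
Iteration 1: edges from {n1} -> (n17, hops=1), (n27, hops=1), (n8, hops=1).
Iteration 2: edges from {n17,n27,n8} -> (n32, hops=2).
Iteration 3: edges from {n32} -> (n23, hops=3), (n9, hops=3).
Iteration 4: no outgoing edges from {n23,n9}; recursion stops.
SUM(hops) = 0 + 1 + 1 + 1 + 2 + 3 + 3 = 11.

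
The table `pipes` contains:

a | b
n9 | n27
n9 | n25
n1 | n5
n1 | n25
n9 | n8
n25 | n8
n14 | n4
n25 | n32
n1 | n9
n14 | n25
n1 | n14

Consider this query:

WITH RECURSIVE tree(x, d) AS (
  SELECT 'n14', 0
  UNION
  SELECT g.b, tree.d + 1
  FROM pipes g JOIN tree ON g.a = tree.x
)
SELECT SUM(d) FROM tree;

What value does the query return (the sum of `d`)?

6

Base: (n14, d=0).
Iteration 1: edges from {n14} -> (n25, d=1), (n4, d=1).
Iteration 2: edges from {n25,n4} -> (n32, d=2), (n8, d=2).
Iteration 3: no outgoing edges from {n32,n8}; recursion stops.
SUM(d) = 0 + 1 + 1 + 2 + 2 = 6.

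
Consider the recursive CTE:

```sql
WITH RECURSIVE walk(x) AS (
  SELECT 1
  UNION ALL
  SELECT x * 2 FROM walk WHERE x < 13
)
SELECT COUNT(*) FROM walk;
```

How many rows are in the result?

Base: x=1.
Iteration 1: 1 < 13 holds -> x = 1 * 2 = 2.
Iteration 2: 2 < 13 holds -> x = 2 * 2 = 4.
Iteration 3: 4 < 13 holds -> x = 4 * 2 = 8.
Iteration 4: 8 < 13 holds -> x = 8 * 2 = 16.
Iteration 5: 16 < 13 fails; recursion stops.
Total rows emitted: 5.

5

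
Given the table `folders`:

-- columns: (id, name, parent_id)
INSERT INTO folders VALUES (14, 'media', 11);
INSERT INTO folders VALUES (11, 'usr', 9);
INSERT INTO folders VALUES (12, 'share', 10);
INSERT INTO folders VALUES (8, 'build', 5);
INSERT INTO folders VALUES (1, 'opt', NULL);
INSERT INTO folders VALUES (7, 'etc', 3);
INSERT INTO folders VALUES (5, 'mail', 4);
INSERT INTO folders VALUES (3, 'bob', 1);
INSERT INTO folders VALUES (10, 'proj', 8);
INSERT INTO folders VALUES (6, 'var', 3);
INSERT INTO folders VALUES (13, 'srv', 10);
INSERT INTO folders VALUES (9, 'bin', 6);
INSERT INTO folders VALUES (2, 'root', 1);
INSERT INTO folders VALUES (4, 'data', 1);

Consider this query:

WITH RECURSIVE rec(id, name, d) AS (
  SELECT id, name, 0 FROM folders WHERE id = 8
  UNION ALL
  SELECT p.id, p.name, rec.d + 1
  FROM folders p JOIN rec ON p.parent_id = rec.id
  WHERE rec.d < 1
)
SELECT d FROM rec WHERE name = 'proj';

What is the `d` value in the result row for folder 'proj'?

Base: id=8 (build) at d 0.
Iteration 1: rows with parent_id in {8} -> proj (id 10, d 1).
Iteration 2: d < 1 fails for all current rows; recursion stops.

1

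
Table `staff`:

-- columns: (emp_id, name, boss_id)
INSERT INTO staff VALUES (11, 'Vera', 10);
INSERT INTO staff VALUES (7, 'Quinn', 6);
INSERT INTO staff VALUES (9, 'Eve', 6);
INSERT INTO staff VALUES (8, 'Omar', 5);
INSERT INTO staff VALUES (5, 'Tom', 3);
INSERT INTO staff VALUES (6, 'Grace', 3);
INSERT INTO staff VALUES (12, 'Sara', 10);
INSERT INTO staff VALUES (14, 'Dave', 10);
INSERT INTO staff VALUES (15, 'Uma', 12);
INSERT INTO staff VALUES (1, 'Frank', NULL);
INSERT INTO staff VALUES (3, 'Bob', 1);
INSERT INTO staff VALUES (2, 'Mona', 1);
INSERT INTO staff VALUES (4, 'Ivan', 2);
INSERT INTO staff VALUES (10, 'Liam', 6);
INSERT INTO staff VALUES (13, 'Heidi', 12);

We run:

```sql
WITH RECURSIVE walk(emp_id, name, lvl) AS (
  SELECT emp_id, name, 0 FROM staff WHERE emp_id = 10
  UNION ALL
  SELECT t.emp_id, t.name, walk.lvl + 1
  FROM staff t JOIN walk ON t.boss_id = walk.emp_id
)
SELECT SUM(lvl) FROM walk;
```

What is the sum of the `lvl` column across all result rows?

7

Base: emp_id=10 (Liam) at lvl 0.
Iteration 1: rows with boss_id in {10} -> Vera (id 11, lvl 1), Sara (id 12, lvl 1), Dave (id 14, lvl 1).
Iteration 2: rows with boss_id in {11,12,14} -> Heidi (id 13, lvl 2), Uma (id 15, lvl 2).
Iteration 3: no rows with boss_id in {13,15}; recursion stops.
SUM(lvl) = 0 + 1 + 1 + 1 + 2 + 2 = 7.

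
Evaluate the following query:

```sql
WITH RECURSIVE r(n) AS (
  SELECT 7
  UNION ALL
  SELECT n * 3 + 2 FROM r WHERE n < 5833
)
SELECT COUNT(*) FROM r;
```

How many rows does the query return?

8

Base: n=7.
Iteration 1: 7 < 5833 holds -> n = 7 * 3 + 2 = 23.
Iteration 2: 23 < 5833 holds -> n = 23 * 3 + 2 = 71.
Iteration 3: 71 < 5833 holds -> n = 71 * 3 + 2 = 215.
Iteration 4: 215 < 5833 holds -> n = 215 * 3 + 2 = 647.
Iteration 5: 647 < 5833 holds -> n = 647 * 3 + 2 = 1943.
Iteration 6: 1943 < 5833 holds -> n = 1943 * 3 + 2 = 5831.
Iteration 7: 5831 < 5833 holds -> n = 5831 * 3 + 2 = 17495.
Iteration 8: 17495 < 5833 fails; recursion stops.
Total rows emitted: 8.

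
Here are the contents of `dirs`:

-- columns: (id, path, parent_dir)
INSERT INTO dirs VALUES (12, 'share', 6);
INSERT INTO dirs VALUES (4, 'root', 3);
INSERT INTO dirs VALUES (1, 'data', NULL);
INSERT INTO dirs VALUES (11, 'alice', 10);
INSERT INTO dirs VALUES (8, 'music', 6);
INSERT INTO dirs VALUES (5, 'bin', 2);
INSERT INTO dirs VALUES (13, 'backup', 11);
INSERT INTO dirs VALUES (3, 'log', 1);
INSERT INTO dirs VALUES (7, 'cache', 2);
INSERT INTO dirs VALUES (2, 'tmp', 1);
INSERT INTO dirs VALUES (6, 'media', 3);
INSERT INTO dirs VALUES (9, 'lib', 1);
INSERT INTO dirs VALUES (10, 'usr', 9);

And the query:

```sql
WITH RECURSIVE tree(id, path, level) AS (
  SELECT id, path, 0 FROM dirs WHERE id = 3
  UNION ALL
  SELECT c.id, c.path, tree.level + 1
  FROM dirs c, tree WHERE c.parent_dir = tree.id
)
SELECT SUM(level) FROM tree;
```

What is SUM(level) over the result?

Base: id=3 (log) at level 0.
Iteration 1: rows with parent_dir in {3} -> root (id 4, level 1), media (id 6, level 1).
Iteration 2: rows with parent_dir in {4,6} -> music (id 8, level 2), share (id 12, level 2).
Iteration 3: no rows with parent_dir in {8,12}; recursion stops.
SUM(level) = 0 + 1 + 1 + 2 + 2 = 6.

6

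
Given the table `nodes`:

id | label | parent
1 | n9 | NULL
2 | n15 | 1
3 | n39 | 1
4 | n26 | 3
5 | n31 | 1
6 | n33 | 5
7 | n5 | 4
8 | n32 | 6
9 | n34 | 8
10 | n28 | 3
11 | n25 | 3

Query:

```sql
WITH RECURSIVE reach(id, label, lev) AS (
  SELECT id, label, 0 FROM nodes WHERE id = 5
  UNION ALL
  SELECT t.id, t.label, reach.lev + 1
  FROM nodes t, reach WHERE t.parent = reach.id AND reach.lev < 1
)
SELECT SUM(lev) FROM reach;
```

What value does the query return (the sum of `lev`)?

1

Base: id=5 (n31) at lev 0.
Iteration 1: rows with parent in {5} -> n33 (id 6, lev 1).
Iteration 2: lev < 1 fails for all current rows; recursion stops.
SUM(lev) = 0 + 1 = 1.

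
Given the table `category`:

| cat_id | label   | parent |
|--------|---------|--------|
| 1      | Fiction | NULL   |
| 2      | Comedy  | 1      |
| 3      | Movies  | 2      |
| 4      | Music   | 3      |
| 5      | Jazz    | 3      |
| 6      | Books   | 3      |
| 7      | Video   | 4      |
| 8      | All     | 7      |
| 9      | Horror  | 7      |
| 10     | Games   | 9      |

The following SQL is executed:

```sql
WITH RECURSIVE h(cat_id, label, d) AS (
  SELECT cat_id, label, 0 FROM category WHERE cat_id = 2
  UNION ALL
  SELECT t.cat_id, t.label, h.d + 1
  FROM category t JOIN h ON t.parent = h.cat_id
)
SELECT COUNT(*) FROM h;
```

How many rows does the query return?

9

Base: cat_id=2 (Comedy) at d 0.
Iteration 1: rows with parent in {2} -> Movies (id 3, d 1).
Iteration 2: rows with parent in {3} -> Music (id 4, d 2), Jazz (id 5, d 2), Books (id 6, d 2).
Iteration 3: rows with parent in {4,5,6} -> Video (id 7, d 3).
Iteration 4: rows with parent in {7} -> All (id 8, d 4), Horror (id 9, d 4).
Iteration 5: rows with parent in {8,9} -> Games (id 10, d 5).
Iteration 6: no rows with parent in {10}; recursion stops.
Total rows emitted: 9.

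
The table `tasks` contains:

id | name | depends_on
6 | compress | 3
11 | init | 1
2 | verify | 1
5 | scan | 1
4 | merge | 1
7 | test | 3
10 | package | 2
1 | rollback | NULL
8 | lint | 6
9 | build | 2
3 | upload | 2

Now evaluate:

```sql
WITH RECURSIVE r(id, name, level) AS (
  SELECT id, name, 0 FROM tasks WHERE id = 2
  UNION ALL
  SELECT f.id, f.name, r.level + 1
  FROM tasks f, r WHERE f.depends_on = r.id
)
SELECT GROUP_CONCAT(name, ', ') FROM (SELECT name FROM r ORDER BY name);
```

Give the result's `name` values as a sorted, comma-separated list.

build, compress, lint, package, test, upload, verify

Base: id=2 (verify) at level 0.
Iteration 1: rows with depends_on in {2} -> upload (id 3, level 1), build (id 9, level 1), package (id 10, level 1).
Iteration 2: rows with depends_on in {3,9,10} -> compress (id 6, level 2), test (id 7, level 2).
Iteration 3: rows with depends_on in {6,7} -> lint (id 8, level 3).
Iteration 4: no rows with depends_on in {8}; recursion stops.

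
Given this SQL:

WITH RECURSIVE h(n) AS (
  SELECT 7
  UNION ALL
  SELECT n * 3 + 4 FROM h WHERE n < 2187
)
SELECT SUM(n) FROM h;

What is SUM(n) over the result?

Base: n=7.
Iteration 1: 7 < 2187 holds -> n = 7 * 3 + 4 = 25.
Iteration 2: 25 < 2187 holds -> n = 25 * 3 + 4 = 79.
Iteration 3: 79 < 2187 holds -> n = 79 * 3 + 4 = 241.
Iteration 4: 241 < 2187 holds -> n = 241 * 3 + 4 = 727.
Iteration 5: 727 < 2187 holds -> n = 727 * 3 + 4 = 2185.
Iteration 6: 2185 < 2187 holds -> n = 2185 * 3 + 4 = 6559.
Iteration 7: 6559 < 2187 fails; recursion stops.
SUM(n) = 7 + 25 + 79 + 241 + 727 + 2185 + 6559 = 9823.

9823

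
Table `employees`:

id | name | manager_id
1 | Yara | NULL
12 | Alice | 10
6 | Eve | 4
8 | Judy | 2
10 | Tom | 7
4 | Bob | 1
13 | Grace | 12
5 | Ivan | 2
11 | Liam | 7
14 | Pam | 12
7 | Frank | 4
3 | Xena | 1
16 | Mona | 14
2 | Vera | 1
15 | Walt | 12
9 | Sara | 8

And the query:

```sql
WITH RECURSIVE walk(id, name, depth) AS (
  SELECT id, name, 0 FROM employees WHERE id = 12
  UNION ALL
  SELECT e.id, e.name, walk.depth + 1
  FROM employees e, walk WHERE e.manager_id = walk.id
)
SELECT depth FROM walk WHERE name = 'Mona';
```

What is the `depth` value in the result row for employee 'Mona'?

Base: id=12 (Alice) at depth 0.
Iteration 1: rows with manager_id in {12} -> Grace (id 13, depth 1), Pam (id 14, depth 1), Walt (id 15, depth 1).
Iteration 2: rows with manager_id in {13,14,15} -> Mona (id 16, depth 2).
Iteration 3: no rows with manager_id in {16}; recursion stops.

2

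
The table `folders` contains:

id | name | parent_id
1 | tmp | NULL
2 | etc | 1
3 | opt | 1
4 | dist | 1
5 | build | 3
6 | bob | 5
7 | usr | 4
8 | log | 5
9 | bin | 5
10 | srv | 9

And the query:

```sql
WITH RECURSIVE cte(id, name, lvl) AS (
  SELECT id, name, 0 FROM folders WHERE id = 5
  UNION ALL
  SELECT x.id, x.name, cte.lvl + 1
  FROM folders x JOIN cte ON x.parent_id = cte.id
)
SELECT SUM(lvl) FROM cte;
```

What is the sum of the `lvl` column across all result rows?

5

Base: id=5 (build) at lvl 0.
Iteration 1: rows with parent_id in {5} -> bob (id 6, lvl 1), log (id 8, lvl 1), bin (id 9, lvl 1).
Iteration 2: rows with parent_id in {6,8,9} -> srv (id 10, lvl 2).
Iteration 3: no rows with parent_id in {10}; recursion stops.
SUM(lvl) = 0 + 1 + 1 + 1 + 2 = 5.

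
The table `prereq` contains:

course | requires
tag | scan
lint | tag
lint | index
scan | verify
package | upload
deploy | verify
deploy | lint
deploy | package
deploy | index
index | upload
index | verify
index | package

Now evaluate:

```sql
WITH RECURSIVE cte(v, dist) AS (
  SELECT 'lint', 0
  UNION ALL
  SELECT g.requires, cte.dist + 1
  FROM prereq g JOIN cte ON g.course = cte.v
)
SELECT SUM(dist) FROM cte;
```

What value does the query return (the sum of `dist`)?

Base: (lint, dist=0).
Iteration 1: edges from {lint} -> (index, dist=1), (tag, dist=1).
Iteration 2: edges from {index,tag} -> (package, dist=2), (scan, dist=2), (upload, dist=2), (verify, dist=2).
Iteration 3: edges from {package,scan,upload,verify} -> (upload, dist=3), (verify, dist=3).
Iteration 4: no outgoing edges from {upload,verify}; recursion stops.
SUM(dist) = 0 + 1 + 1 + 2 + 2 + 2 + 2 + 3 + 3 = 16.

16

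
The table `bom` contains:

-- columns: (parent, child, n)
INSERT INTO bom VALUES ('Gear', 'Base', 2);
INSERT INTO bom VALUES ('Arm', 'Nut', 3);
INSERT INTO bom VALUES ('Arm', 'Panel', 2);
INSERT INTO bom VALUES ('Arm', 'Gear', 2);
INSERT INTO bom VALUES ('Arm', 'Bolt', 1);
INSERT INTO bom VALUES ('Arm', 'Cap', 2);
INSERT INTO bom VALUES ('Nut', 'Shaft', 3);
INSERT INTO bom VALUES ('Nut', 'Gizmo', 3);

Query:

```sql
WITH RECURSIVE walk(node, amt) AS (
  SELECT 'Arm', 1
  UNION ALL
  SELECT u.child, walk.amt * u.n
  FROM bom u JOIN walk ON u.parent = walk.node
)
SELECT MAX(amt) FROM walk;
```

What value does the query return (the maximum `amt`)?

Base: (Arm, amt=1).
Iteration 1: components of {Arm} -> Bolt = 1*1 = 1, Cap = 1*2 = 2, Gear = 1*2 = 2, Nut = 1*3 = 3, Panel = 1*2 = 2.
Iteration 2: components of {Bolt,Cap,Gear,Nut,Panel} -> Base = 2*2 = 4, Gizmo = 3*3 = 9, Shaft = 3*3 = 9.
Iteration 3: no further components; recursion stops.
amt values: 1, 2, 2, 3, 2, 1, 9, 9, 4; the maximum is 9.

9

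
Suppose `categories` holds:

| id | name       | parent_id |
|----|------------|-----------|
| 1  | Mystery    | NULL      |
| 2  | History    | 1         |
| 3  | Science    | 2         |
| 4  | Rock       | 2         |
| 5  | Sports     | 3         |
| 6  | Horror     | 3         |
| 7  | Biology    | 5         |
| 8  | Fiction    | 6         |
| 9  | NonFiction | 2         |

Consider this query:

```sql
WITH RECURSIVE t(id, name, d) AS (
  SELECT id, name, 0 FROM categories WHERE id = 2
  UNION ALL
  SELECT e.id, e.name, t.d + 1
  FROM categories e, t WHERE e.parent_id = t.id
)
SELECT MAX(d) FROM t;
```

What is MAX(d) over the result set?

Base: id=2 (History) at d 0.
Iteration 1: rows with parent_id in {2} -> Science (id 3, d 1), Rock (id 4, d 1), NonFiction (id 9, d 1).
Iteration 2: rows with parent_id in {3,4,9} -> Sports (id 5, d 2), Horror (id 6, d 2).
Iteration 3: rows with parent_id in {5,6} -> Biology (id 7, d 3), Fiction (id 8, d 3).
Iteration 4: no rows with parent_id in {7,8}; recursion stops.
d values: 0, 1, 1, 1, 2, 2, 3, 3; the maximum is 3.

3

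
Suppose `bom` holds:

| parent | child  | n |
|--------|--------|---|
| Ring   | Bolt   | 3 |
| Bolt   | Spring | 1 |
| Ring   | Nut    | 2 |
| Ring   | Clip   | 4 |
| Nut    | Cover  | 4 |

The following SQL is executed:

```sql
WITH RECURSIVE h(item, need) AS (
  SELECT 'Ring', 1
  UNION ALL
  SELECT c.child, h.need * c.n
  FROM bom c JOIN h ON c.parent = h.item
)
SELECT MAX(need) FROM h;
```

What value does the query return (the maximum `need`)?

Base: (Ring, need=1).
Iteration 1: components of {Ring} -> Bolt = 1*3 = 3, Clip = 1*4 = 4, Nut = 1*2 = 2.
Iteration 2: components of {Bolt,Clip,Nut} -> Cover = 2*4 = 8, Spring = 3*1 = 3.
Iteration 3: no further components; recursion stops.
need values: 1, 3, 2, 4, 3, 8; the maximum is 8.

8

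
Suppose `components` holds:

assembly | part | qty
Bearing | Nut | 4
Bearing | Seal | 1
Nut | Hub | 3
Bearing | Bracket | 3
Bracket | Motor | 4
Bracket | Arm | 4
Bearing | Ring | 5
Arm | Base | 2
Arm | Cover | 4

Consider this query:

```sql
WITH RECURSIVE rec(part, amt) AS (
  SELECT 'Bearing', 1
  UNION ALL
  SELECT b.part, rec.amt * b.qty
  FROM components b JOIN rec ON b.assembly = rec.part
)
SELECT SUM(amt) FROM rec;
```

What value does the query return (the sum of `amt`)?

Base: (Bearing, amt=1).
Iteration 1: components of {Bearing} -> Bracket = 1*3 = 3, Nut = 1*4 = 4, Ring = 1*5 = 5, Seal = 1*1 = 1.
Iteration 2: components of {Bracket,Nut,Ring,Seal} -> Arm = 3*4 = 12, Hub = 4*3 = 12, Motor = 3*4 = 12.
Iteration 3: components of {Arm,Hub,Motor} -> Base = 12*2 = 24, Cover = 12*4 = 48.
Iteration 4: no further components; recursion stops.
SUM(amt) = 1 + 4 + 1 + 3 + 5 + 12 + 12 + 12 + 24 + 48 = 122.

122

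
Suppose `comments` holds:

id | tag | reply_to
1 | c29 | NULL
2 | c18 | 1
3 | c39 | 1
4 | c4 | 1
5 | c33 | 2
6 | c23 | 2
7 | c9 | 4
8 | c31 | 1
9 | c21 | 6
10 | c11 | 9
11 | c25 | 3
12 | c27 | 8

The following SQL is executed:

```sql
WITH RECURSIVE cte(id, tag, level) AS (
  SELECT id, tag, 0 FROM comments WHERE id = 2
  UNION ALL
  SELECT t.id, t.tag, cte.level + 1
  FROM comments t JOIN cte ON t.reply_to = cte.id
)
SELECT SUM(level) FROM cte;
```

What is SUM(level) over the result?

Base: id=2 (c18) at level 0.
Iteration 1: rows with reply_to in {2} -> c33 (id 5, level 1), c23 (id 6, level 1).
Iteration 2: rows with reply_to in {5,6} -> c21 (id 9, level 2).
Iteration 3: rows with reply_to in {9} -> c11 (id 10, level 3).
Iteration 4: no rows with reply_to in {10}; recursion stops.
SUM(level) = 0 + 1 + 1 + 2 + 3 = 7.

7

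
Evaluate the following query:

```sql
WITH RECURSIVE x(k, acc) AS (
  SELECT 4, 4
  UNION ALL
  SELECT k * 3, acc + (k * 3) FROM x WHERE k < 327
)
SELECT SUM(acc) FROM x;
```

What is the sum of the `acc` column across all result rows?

2172

Base: k=4, acc=4.
Iteration 1: 4 < 327 holds -> k = 4 * 3 = 12, acc = 4 + 12 = 16.
Iteration 2: 12 < 327 holds -> k = 12 * 3 = 36, acc = 16 + 36 = 52.
Iteration 3: 36 < 327 holds -> k = 36 * 3 = 108, acc = 52 + 108 = 160.
Iteration 4: 108 < 327 holds -> k = 108 * 3 = 324, acc = 160 + 324 = 484.
Iteration 5: 324 < 327 holds -> k = 324 * 3 = 972, acc = 484 + 972 = 1456.
Iteration 6: 972 < 327 fails; recursion stops.
SUM(acc) = 4 + 16 + 52 + 160 + 484 + 1456 = 2172.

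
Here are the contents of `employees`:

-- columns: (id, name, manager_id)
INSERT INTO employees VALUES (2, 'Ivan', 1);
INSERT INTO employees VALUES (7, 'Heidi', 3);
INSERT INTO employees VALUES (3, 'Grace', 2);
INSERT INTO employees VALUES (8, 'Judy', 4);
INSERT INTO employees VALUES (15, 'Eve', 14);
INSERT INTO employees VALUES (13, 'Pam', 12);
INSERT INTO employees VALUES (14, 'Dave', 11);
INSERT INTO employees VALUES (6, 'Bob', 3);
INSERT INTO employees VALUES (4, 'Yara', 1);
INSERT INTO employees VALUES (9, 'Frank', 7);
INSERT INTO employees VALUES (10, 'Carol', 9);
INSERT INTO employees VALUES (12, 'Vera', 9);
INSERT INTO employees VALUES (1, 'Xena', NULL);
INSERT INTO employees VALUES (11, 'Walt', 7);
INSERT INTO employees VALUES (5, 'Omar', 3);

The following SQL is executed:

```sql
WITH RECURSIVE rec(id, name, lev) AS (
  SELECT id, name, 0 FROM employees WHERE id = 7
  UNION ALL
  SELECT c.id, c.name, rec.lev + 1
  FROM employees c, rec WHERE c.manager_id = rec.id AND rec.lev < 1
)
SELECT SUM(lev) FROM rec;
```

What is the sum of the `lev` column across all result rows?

Base: id=7 (Heidi) at lev 0.
Iteration 1: rows with manager_id in {7} -> Frank (id 9, lev 1), Walt (id 11, lev 1).
Iteration 2: lev < 1 fails for all current rows; recursion stops.
SUM(lev) = 0 + 1 + 1 = 2.

2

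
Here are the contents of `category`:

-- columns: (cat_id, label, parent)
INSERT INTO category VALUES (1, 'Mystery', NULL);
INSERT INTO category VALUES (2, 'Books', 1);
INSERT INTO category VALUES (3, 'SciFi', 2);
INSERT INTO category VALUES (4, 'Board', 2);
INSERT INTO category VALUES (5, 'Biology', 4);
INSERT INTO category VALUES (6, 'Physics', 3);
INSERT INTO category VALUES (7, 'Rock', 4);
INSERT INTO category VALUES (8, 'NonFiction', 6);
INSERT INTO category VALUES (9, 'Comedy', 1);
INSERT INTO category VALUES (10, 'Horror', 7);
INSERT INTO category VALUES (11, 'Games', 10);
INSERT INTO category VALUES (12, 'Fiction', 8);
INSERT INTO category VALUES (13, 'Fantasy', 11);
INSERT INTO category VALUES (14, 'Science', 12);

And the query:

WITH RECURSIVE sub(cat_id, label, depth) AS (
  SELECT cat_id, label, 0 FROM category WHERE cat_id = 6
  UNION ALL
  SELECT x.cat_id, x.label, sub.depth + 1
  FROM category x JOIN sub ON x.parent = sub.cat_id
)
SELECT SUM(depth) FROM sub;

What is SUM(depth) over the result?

6

Base: cat_id=6 (Physics) at depth 0.
Iteration 1: rows with parent in {6} -> NonFiction (id 8, depth 1).
Iteration 2: rows with parent in {8} -> Fiction (id 12, depth 2).
Iteration 3: rows with parent in {12} -> Science (id 14, depth 3).
Iteration 4: no rows with parent in {14}; recursion stops.
SUM(depth) = 0 + 1 + 2 + 3 = 6.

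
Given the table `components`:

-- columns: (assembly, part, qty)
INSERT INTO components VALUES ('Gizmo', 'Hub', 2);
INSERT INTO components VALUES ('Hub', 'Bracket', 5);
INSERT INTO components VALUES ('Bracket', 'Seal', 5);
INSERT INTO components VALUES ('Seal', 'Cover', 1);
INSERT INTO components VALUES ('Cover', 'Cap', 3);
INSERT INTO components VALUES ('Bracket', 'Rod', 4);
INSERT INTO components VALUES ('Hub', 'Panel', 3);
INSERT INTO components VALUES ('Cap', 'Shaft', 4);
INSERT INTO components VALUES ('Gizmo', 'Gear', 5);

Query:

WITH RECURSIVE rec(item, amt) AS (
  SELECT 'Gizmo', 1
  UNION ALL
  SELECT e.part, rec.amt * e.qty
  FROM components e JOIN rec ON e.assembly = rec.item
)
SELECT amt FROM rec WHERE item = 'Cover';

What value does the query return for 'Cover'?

50

Base: (Gizmo, amt=1).
Iteration 1: components of {Gizmo} -> Gear = 1*5 = 5, Hub = 1*2 = 2.
Iteration 2: components of {Gear,Hub} -> Bracket = 2*5 = 10, Panel = 2*3 = 6.
Iteration 3: components of {Bracket,Panel} -> Rod = 10*4 = 40, Seal = 10*5 = 50.
Iteration 4: components of {Rod,Seal} -> Cover = 50*1 = 50.
Iteration 5: components of {Cover} -> Cap = 50*3 = 150.
Iteration 6: components of {Cap} -> Shaft = 150*4 = 600.
Iteration 7: no further components; recursion stops.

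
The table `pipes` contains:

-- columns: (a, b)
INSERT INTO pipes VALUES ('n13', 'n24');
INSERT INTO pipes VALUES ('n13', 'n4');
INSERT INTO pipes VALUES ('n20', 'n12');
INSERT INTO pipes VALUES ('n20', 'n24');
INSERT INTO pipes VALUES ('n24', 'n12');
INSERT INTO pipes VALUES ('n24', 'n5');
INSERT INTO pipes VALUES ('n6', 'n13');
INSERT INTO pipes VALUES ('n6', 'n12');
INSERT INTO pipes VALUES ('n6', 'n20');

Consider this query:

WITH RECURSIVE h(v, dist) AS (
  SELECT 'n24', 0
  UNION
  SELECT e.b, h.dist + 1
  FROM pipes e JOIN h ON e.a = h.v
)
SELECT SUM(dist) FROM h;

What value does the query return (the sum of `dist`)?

2

Base: (n24, dist=0).
Iteration 1: edges from {n24} -> (n12, dist=1), (n5, dist=1).
Iteration 2: no outgoing edges from {n12,n5}; recursion stops.
SUM(dist) = 0 + 1 + 1 = 2.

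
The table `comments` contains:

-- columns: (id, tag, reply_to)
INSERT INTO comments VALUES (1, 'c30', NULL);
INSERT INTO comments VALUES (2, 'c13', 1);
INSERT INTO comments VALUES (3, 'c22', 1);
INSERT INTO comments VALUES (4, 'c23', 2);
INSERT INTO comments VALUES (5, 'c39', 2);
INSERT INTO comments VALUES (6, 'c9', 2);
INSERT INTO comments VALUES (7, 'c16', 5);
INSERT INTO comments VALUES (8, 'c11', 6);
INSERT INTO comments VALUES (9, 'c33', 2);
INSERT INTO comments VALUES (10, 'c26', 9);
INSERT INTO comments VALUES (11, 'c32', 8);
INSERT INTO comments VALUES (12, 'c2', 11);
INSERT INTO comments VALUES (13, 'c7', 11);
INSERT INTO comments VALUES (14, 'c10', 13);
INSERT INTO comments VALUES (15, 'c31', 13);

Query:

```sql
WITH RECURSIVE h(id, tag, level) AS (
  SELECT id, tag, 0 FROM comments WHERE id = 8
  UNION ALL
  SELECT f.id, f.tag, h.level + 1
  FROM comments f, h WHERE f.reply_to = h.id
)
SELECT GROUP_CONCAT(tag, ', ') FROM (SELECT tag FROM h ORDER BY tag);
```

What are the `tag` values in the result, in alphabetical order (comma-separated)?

c10, c11, c2, c31, c32, c7

Base: id=8 (c11) at level 0.
Iteration 1: rows with reply_to in {8} -> c32 (id 11, level 1).
Iteration 2: rows with reply_to in {11} -> c2 (id 12, level 2), c7 (id 13, level 2).
Iteration 3: rows with reply_to in {12,13} -> c10 (id 14, level 3), c31 (id 15, level 3).
Iteration 4: no rows with reply_to in {14,15}; recursion stops.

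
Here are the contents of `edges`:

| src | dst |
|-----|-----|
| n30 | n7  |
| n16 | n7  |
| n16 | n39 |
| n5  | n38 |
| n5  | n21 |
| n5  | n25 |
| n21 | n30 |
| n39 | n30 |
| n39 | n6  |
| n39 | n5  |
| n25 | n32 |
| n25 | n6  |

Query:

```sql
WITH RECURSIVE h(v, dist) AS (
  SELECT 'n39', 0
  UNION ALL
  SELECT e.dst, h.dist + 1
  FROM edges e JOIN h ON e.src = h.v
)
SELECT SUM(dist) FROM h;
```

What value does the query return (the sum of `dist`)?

24

Base: (n39, dist=0).
Iteration 1: edges from {n39} -> (n30, dist=1), (n5, dist=1), (n6, dist=1).
Iteration 2: edges from {n30,n5,n6} -> (n21, dist=2), (n25, dist=2), (n38, dist=2), (n7, dist=2).
Iteration 3: edges from {n21,n25,n38,n7} -> (n30, dist=3), (n32, dist=3), (n6, dist=3).
Iteration 4: edges from {n30,n32,n6} -> (n7, dist=4).
Iteration 5: no outgoing edges from {n7}; recursion stops.
SUM(dist) = 0 + 1 + 1 + 1 + 2 + 2 + 2 + 2 + 3 + 3 + 3 + 4 = 24.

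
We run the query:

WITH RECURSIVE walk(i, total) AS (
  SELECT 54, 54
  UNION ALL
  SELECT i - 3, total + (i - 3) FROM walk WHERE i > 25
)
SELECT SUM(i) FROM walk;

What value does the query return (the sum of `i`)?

Base: i=54, total=54.
Iteration 1: 54 > 25 holds -> i = 54 - 3 = 51, total = 54 + 51 = 105.
Iteration 2: 51 > 25 holds -> i = 51 - 3 = 48, total = 105 + 48 = 153.
Iteration 3: 48 > 25 holds -> i = 48 - 3 = 45, total = 153 + 45 = 198.
Iteration 4: 45 > 25 holds -> i = 45 - 3 = 42, total = 198 + 42 = 240.
Iteration 5: 42 > 25 holds -> i = 42 - 3 = 39, total = 240 + 39 = 279.
Iteration 6: 39 > 25 holds -> i = 39 - 3 = 36, total = 279 + 36 = 315.
Iteration 7: 36 > 25 holds -> i = 36 - 3 = 33, total = 315 + 33 = 348.
Iteration 8: 33 > 25 holds -> i = 33 - 3 = 30, total = 348 + 30 = 378.
Iteration 9: 30 > 25 holds -> i = 30 - 3 = 27, total = 378 + 27 = 405.
Iteration 10: 27 > 25 holds -> i = 27 - 3 = 24, total = 405 + 24 = 429.
Iteration 11: 24 > 25 fails; recursion stops.
SUM(i) = 54 + 51 + 48 + 45 + 42 + 39 + 36 + 33 + 30 + 27 + 24 = 429.

429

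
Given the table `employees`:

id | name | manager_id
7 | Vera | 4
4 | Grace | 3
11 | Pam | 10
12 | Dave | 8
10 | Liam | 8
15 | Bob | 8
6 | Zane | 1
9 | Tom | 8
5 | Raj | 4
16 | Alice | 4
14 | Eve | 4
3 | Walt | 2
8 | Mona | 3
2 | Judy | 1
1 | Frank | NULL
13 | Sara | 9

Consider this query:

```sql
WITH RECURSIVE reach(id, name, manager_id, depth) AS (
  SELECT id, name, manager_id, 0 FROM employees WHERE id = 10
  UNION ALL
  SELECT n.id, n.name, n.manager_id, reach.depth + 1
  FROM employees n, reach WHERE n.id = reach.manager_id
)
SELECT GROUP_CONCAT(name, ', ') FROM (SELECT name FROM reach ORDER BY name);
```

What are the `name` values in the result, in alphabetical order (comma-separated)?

Base: id=10 (Liam), manager_id=8, depth 0.
Iteration 1: join on id=8 -> Mona (id 8, manager_id=3, depth 1).
Iteration 2: join on id=3 -> Walt (id 3, manager_id=2, depth 2).
Iteration 3: join on id=2 -> Judy (id 2, manager_id=1, depth 3).
Iteration 4: join on id=1 -> Frank (id 1, manager_id=NULL, depth 4).
Iteration 5: manager_id is NULL; no match; recursion stops.

Frank, Judy, Liam, Mona, Walt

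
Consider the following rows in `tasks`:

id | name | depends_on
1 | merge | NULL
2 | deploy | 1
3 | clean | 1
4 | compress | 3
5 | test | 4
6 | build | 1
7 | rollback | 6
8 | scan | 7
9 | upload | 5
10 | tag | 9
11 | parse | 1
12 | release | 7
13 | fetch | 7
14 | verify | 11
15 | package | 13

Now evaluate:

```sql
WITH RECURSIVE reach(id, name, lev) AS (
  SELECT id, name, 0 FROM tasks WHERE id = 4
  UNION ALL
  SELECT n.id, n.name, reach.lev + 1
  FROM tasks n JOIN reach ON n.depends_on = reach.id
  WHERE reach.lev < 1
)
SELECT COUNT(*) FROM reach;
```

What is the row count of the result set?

2

Base: id=4 (compress) at lev 0.
Iteration 1: rows with depends_on in {4} -> test (id 5, lev 1).
Iteration 2: lev < 1 fails for all current rows; recursion stops.
Total rows emitted: 2.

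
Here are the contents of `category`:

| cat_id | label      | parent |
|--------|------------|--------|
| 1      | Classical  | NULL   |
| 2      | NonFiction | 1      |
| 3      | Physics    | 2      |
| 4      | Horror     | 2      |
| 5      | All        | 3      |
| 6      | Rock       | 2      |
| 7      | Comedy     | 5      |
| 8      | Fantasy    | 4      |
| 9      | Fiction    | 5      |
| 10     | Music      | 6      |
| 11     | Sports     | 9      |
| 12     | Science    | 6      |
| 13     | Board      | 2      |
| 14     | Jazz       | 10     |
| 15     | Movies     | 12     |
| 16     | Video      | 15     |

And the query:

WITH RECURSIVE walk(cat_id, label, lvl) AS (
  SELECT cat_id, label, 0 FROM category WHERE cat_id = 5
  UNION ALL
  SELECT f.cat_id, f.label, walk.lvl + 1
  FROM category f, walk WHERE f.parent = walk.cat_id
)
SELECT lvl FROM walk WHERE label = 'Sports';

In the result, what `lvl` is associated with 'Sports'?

2

Base: cat_id=5 (All) at lvl 0.
Iteration 1: rows with parent in {5} -> Comedy (id 7, lvl 1), Fiction (id 9, lvl 1).
Iteration 2: rows with parent in {7,9} -> Sports (id 11, lvl 2).
Iteration 3: no rows with parent in {11}; recursion stops.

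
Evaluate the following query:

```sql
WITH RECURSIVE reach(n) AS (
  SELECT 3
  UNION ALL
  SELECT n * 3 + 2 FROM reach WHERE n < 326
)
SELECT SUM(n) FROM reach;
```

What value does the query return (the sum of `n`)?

Base: n=3.
Iteration 1: 3 < 326 holds -> n = 3 * 3 + 2 = 11.
Iteration 2: 11 < 326 holds -> n = 11 * 3 + 2 = 35.
Iteration 3: 35 < 326 holds -> n = 35 * 3 + 2 = 107.
Iteration 4: 107 < 326 holds -> n = 107 * 3 + 2 = 323.
Iteration 5: 323 < 326 holds -> n = 323 * 3 + 2 = 971.
Iteration 6: 971 < 326 fails; recursion stops.
SUM(n) = 3 + 11 + 35 + 107 + 323 + 971 = 1450.

1450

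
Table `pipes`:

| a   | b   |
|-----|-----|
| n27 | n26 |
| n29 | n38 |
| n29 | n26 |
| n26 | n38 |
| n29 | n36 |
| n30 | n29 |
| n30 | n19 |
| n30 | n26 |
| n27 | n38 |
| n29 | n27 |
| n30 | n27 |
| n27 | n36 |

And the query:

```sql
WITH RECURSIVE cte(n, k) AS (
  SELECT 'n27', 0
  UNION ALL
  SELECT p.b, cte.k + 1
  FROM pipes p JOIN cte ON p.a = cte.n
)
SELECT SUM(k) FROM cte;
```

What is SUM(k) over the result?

5

Base: (n27, k=0).
Iteration 1: edges from {n27} -> (n26, k=1), (n36, k=1), (n38, k=1).
Iteration 2: edges from {n26,n36,n38} -> (n38, k=2).
Iteration 3: no outgoing edges from {n38}; recursion stops.
SUM(k) = 0 + 1 + 1 + 1 + 2 = 5.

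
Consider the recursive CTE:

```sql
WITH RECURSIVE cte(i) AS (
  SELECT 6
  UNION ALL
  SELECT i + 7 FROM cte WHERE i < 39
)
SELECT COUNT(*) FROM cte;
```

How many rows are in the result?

6

Base: i=6.
Iteration 1: 6 < 39 holds -> i = 6 + 7 = 13.
Iteration 2: 13 < 39 holds -> i = 13 + 7 = 20.
Iteration 3: 20 < 39 holds -> i = 20 + 7 = 27.
Iteration 4: 27 < 39 holds -> i = 27 + 7 = 34.
Iteration 5: 34 < 39 holds -> i = 34 + 7 = 41.
Iteration 6: 41 < 39 fails; recursion stops.
Total rows emitted: 6.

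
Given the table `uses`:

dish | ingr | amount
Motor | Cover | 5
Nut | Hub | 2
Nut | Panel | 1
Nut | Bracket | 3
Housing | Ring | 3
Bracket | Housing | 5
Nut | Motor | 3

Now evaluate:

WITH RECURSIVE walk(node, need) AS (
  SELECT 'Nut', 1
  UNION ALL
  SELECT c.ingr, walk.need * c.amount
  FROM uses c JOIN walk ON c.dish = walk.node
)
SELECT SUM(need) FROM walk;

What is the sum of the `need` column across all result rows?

Base: (Nut, need=1).
Iteration 1: components of {Nut} -> Bracket = 1*3 = 3, Hub = 1*2 = 2, Motor = 1*3 = 3, Panel = 1*1 = 1.
Iteration 2: components of {Bracket,Hub,Motor,Panel} -> Cover = 3*5 = 15, Housing = 3*5 = 15.
Iteration 3: components of {Cover,Housing} -> Ring = 15*3 = 45.
Iteration 4: no further components; recursion stops.
SUM(need) = 1 + 3 + 1 + 2 + 3 + 15 + 15 + 45 = 85.

85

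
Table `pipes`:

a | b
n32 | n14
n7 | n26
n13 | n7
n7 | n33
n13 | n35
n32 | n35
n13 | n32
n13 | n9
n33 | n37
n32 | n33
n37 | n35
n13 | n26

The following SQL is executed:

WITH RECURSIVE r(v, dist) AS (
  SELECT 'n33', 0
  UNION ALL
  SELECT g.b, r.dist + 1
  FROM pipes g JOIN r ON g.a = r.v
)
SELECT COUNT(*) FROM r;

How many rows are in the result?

3

Base: (n33, dist=0).
Iteration 1: edges from {n33} -> (n37, dist=1).
Iteration 2: edges from {n37} -> (n35, dist=2).
Iteration 3: no outgoing edges from {n35}; recursion stops.
Total rows emitted: 3.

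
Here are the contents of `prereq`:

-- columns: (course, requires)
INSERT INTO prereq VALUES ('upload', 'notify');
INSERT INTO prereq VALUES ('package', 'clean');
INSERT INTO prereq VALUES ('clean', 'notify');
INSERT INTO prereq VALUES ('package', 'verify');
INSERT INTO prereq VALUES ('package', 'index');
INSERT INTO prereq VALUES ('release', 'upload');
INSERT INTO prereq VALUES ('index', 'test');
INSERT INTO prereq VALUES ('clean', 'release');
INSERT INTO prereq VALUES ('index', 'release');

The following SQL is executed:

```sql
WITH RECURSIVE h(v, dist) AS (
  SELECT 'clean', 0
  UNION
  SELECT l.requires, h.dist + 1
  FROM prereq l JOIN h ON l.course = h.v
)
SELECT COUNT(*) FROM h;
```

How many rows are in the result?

Base: (clean, dist=0).
Iteration 1: edges from {clean} -> (notify, dist=1), (release, dist=1).
Iteration 2: edges from {notify,release} -> (upload, dist=2).
Iteration 3: edges from {upload} -> (notify, dist=3).
Iteration 4: no outgoing edges from {notify}; recursion stops.
Total rows emitted: 5.

5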